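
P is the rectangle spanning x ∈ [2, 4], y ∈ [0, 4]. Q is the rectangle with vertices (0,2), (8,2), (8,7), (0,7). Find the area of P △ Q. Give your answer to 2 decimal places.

40.00

|P∩Q|: x∈[2,4], y∈[2,4] → 2·2 = 4.
|P △ Q| = |P| + |Q| − 2·|P∩Q| = 8 + 40 − 8 = 40.00.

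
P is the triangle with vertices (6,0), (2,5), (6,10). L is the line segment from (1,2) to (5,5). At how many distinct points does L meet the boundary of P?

1

The segment meets the boundary at (3.125,3.594).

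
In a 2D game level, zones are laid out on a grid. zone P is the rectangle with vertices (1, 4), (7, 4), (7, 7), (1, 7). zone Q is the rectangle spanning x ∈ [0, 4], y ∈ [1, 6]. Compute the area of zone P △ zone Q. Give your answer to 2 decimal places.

|zone P∩zone Q|: x∈[1,4], y∈[4,6] → 3·2 = 6.
|zone P △ zone Q| = |zone P| + |zone Q| − 2·|zone P∩zone Q| = 18 + 20 − 12 = 26.00.

26.00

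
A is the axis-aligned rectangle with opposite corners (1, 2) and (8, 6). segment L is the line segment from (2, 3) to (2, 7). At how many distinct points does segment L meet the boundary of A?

1

The segment meets the boundary at (2,6).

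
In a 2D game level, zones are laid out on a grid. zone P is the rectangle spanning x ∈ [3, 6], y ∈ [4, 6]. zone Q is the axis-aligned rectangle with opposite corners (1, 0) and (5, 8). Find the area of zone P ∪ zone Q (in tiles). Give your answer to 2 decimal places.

34.00

By inclusion–exclusion:
Individual areas: |zone P| = 6, |zone Q| = 32.
|zone P∩zone Q|: x∈[3,5], y∈[4,6] → 2·2 = 4.
|zone P ∪ zone Q| = 38 − 4 = 34.00.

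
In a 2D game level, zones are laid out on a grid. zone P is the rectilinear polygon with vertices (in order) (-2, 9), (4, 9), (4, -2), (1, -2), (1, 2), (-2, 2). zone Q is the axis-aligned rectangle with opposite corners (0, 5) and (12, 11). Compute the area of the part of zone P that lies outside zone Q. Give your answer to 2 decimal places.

38.00

|zone P| = 54, |zone P∩zone Q| = 16.
|zone P ∖ zone Q| = |zone P| − |zone P∩zone Q| = 54 − 16 = 38.00.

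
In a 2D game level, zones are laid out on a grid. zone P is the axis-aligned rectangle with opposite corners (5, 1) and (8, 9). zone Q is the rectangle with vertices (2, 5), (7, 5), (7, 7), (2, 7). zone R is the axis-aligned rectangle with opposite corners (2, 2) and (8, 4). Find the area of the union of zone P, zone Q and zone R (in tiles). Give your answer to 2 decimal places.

By inclusion–exclusion:
Individual areas: |zone P| = 24, |zone Q| = 10, |zone R| = 12.
|zone P∩zone Q|: x∈[5,7], y∈[5,7] → 2·2 = 4.
|zone P∩zone R|: x∈[5,8], y∈[2,4] → 3·2 = 6.
|zone Q∩zone R| = 0 (no overlap).
|zone P∩zone Q∩zone R| = 0.
|zone P ∪ zone Q ∪ zone R| = 46 − 10 + 0 = 36.00.

36.00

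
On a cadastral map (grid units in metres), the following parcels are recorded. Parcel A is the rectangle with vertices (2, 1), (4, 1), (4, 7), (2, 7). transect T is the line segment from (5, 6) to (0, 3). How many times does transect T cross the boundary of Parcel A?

The segment meets the boundary at (2,4.2), (4,5.4).

2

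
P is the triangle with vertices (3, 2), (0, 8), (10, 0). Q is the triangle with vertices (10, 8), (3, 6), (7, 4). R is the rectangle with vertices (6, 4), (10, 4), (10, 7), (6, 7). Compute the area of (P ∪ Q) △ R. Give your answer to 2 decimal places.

28.82

|P ∪ Q| = 29.
|(P ∪ Q) ∩ R| = 6.0893.
|(P ∪ Q) △ R| = 29 + 12 − 12.1786 = 28.82.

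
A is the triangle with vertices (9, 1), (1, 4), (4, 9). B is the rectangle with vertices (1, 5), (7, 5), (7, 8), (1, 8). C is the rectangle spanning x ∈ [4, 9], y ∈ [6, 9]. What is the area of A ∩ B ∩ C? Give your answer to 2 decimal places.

The intersection is the polygon with vertices (4.625,8), (5.875,6), (4,6), (4,8).
By the shoelace formula its area is 2.50.

2.50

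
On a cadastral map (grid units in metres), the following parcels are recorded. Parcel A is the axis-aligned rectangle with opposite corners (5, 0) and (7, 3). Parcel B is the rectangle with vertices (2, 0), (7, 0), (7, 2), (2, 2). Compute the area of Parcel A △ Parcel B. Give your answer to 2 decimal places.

8.00

|Parcel A∩Parcel B|: x∈[5,7], y∈[0,2] → 2·2 = 4.
|Parcel A △ Parcel B| = |Parcel A| + |Parcel B| − 2·|Parcel A∩Parcel B| = 6 + 10 − 8 = 8.00.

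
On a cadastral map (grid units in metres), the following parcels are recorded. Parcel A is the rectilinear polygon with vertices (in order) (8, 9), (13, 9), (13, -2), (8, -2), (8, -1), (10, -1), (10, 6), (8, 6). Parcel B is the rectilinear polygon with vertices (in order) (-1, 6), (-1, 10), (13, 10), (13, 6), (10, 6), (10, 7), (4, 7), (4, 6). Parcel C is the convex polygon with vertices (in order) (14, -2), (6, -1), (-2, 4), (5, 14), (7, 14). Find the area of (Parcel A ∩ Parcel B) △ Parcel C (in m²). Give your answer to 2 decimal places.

|Parcel A ∩ Parcel B| = 13.
|(Parcel A ∩ Parcel B) ∩ Parcel C| = 3.5312.
|(Parcel A ∩ Parcel B) △ Parcel C| = 13 + 133 − 7.0625 = 138.94.

138.94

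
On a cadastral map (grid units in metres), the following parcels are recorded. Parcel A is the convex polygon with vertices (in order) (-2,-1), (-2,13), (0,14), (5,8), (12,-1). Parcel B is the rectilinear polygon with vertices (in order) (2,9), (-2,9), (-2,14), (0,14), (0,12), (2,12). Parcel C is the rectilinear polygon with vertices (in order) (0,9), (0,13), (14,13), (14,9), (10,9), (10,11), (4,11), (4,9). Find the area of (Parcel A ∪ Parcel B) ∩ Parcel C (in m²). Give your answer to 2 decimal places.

10.05

The region (Parcel A ∪ Parcel B) ∩ Parcel C is the polygon with vertices (1.667,12), (2,12), (2,11.6), (4,9.2), (4,9), (0,9), (0,13), (0.833,13).
By the shoelace formula its area is 10.05.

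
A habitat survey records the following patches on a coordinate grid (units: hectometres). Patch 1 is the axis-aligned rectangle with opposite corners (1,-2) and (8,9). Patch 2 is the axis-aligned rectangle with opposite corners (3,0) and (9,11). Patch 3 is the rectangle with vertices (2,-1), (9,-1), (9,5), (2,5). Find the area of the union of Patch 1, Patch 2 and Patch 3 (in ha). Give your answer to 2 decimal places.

99.00

By inclusion–exclusion:
Individual areas: |Patch 1| = 77, |Patch 2| = 66, |Patch 3| = 42.
|Patch 1∩Patch 2|: x∈[3,8], y∈[0,9] → 5·9 = 45.
|Patch 1∩Patch 3|: x∈[2,8], y∈[-1,5] → 6·6 = 36.
|Patch 2∩Patch 3|: x∈[3,9], y∈[0,5] → 6·5 = 30.
|Patch 1∩Patch 2∩Patch 3| = 25.
|Patch 1 ∪ Patch 2 ∪ Patch 3| = 185 − 111 + 25 = 99.00.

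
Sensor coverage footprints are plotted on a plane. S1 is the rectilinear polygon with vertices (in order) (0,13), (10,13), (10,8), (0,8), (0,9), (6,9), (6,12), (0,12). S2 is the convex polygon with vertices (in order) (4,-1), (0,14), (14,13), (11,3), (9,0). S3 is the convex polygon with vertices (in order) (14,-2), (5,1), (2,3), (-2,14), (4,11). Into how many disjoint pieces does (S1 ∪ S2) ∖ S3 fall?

(S1 ∪ S2) ∖ S3 splits into 3 disjoint pieces (area 71.5006, area 6.424, area 0.0455).

3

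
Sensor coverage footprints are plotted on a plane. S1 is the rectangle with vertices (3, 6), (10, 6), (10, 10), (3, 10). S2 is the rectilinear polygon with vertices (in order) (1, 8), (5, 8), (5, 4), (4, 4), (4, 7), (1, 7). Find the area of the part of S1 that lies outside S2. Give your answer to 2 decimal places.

25.00

|S1| = 28, |S1∩S2| = 3.
|S1 ∖ S2| = |S1| − |S1∩S2| = 28 − 3 = 25.00.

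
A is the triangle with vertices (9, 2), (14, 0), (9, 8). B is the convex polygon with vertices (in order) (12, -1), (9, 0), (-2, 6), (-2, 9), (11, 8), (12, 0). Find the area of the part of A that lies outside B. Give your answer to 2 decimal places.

|A| = 15, |A∩B| = 11.8421.
|A ∖ B| = |A| − |A∩B| = 15 − 11.8421 = 3.16.

3.16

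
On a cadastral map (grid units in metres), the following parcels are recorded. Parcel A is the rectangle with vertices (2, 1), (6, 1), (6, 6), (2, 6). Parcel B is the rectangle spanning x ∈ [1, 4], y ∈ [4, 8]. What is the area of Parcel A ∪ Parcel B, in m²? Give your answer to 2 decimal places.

28.00

By inclusion–exclusion:
Individual areas: |Parcel A| = 20, |Parcel B| = 12.
|Parcel A∩Parcel B|: x∈[2,4], y∈[4,6] → 2·2 = 4.
|Parcel A ∪ Parcel B| = 32 − 4 = 28.00.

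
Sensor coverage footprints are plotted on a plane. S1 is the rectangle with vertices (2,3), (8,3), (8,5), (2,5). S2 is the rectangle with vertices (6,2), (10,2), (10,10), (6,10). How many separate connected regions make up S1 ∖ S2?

1

S1 ∖ S2 is a single connected region.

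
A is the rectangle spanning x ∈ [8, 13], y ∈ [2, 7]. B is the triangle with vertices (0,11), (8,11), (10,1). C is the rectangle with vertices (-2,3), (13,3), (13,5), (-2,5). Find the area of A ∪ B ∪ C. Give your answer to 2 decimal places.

77.00

By inclusion–exclusion:
Individual areas: |A| = 25, |B| = 40, |C| = 30.
|A∩B| = 6.
|A∩C|: x∈[8,13], y∈[3,5] → 5·2 = 10.
|B∩C| = 4.8.
|A∩B∩C| = 2.8.
|A ∪ B ∪ C| = 95 − 20.8 + 2.8 = 77.00.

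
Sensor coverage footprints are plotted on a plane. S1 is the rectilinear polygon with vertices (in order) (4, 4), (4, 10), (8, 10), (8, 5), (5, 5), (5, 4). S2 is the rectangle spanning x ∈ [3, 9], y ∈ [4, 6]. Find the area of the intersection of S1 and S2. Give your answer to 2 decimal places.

5.00

The intersection is the polygon with vertices (4,6), (8,6), (8,5), (5,5), (5,4), (4,4).
By the shoelace formula its area is 5.00.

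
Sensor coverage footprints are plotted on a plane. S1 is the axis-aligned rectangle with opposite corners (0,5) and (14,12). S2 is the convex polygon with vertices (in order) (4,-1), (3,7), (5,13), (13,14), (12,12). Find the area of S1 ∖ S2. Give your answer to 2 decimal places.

54.49

|S1| = 98, |S1∩S2| = 43.5064.
|S1 ∖ S2| = |S1| − |S1∩S2| = 98 − 43.5064 = 54.49.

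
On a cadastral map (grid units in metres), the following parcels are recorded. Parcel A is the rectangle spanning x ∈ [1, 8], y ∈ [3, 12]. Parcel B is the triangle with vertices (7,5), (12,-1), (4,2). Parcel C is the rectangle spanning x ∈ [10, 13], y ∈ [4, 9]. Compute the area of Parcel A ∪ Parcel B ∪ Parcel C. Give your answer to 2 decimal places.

By inclusion–exclusion:
Individual areas: |Parcel A| = 63, |Parcel B| = 16.5, |Parcel C| = 15.
|Parcel A∩Parcel B| = 3.4.
|Parcel A∩Parcel C| = 0 (no overlap).
|Parcel B∩Parcel C| = 0.
|Parcel A∩Parcel B∩Parcel C| = 0.
|Parcel A ∪ Parcel B ∪ Parcel C| = 94.5 − 3.4 + 0 = 91.10.

91.10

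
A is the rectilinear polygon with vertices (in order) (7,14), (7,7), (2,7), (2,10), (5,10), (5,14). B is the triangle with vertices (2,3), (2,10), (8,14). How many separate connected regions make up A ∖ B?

2

A ∖ B splits into 2 disjoint pieces (area 2.6667, area 7.2803).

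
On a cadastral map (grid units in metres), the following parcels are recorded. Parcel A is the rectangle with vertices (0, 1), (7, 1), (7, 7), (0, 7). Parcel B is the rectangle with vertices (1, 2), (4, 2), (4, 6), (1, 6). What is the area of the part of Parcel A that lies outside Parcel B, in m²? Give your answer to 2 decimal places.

30.00

|Parcel A∩Parcel B|: x∈[1,4], y∈[2,6] → 3·4 = 12.
|Parcel A| = 42.
|Parcel A ∖ Parcel B| = |Parcel A| − |Parcel A∩Parcel B| = 42 − 12 = 30.00.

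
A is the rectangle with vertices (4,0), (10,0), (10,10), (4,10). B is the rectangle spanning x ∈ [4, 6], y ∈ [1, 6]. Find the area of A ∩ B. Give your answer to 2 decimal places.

|A∩B|: x∈[4,6], y∈[1,6] → 2·5 = 10.

10.00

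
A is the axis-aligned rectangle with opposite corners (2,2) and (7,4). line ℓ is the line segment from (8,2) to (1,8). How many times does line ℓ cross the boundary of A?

The segment meets the boundary at (5.667,4), (7,2.857).

2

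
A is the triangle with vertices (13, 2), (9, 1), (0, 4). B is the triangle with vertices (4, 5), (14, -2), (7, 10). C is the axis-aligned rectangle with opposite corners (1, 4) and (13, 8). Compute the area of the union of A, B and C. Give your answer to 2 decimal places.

72.19

By inclusion–exclusion:
Individual areas: |A| = 10.5, |B| = 35.5, |C| = 48.
|A∩B| = 3.894.
|A∩C| = 0.
|B∩C| = 17.919.
|A∩B∩C| = 0.
|A ∪ B ∪ C| = 94 − 21.813 + 0 = 72.19.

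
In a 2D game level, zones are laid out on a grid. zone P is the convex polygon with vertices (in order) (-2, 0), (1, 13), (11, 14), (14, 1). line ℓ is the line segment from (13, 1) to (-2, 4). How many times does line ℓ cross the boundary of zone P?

The segment meets the boundary at (-1.118,3.824).

1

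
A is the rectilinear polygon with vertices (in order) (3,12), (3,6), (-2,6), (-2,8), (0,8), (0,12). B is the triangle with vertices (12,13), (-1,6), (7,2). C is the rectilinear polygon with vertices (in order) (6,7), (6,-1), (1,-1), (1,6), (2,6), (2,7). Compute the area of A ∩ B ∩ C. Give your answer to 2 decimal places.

1.00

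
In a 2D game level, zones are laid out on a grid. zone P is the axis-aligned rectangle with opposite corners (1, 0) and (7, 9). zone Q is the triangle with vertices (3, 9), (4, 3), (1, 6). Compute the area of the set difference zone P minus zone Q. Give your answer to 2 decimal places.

46.50

|zone P| = 54, |zone P∩zone Q| = 7.5.
|zone P ∖ zone Q| = |zone P| − |zone P∩zone Q| = 54 − 7.5 = 46.50.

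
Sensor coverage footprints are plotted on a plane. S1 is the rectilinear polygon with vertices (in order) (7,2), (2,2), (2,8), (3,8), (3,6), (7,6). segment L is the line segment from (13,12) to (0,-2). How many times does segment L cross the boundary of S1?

2

The segment meets the boundary at (3.714,2), (7,5.538).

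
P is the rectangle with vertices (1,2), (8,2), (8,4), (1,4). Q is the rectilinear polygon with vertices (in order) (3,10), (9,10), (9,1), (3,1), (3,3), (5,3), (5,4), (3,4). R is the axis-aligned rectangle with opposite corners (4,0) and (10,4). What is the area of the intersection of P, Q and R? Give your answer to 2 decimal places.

7.00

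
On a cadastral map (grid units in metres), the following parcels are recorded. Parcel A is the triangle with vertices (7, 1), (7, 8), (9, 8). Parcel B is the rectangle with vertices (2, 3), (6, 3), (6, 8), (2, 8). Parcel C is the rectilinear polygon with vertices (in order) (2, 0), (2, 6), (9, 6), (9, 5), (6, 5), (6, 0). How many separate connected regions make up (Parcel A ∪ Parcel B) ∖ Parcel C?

(Parcel A ∪ Parcel B) ∖ Parcel C splits into 3 disjoint pieces (area 2.2857, area 3.4286, area 8).

3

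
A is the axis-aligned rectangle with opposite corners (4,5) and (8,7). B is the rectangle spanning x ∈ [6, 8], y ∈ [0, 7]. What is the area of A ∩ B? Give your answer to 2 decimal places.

4.00

|A∩B|: x∈[6,8], y∈[5,7] → 2·2 = 4.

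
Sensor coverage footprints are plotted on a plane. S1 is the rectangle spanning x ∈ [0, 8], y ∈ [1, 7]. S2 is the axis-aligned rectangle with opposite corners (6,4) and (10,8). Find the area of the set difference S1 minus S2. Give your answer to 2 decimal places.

42.00

|S1∩S2|: x∈[6,8], y∈[4,7] → 2·3 = 6.
|S1| = 48.
|S1 ∖ S2| = |S1| − |S1∩S2| = 48 − 6 = 42.00.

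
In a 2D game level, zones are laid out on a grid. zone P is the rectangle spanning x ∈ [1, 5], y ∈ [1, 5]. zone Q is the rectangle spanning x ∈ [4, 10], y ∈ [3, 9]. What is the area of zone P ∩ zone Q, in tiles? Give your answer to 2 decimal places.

2.00

|zone P∩zone Q|: x∈[4,5], y∈[3,5] → 1·2 = 2.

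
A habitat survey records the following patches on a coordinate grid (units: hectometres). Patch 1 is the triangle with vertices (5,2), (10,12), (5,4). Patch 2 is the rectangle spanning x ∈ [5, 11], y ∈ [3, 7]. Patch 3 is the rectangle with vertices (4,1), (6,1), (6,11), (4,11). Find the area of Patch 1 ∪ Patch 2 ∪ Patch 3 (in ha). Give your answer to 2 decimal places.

41.56

By inclusion–exclusion:
Individual areas: |Patch 1| = 5, |Patch 2| = 24, |Patch 3| = 20.
|Patch 1∩Patch 2| = 3.1875.
|Patch 1∩Patch 3| = 1.8.
|Patch 2∩Patch 3|: x∈[5,6], y∈[3,7] → 1·4 = 4.
|Patch 1∩Patch 2∩Patch 3| = 1.55.
|Patch 1 ∪ Patch 2 ∪ Patch 3| = 49 − 8.9875 + 1.55 = 41.56.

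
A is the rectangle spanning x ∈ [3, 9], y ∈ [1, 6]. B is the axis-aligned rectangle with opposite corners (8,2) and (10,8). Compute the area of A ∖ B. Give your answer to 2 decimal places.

26.00

|A∩B|: x∈[8,9], y∈[2,6] → 1·4 = 4.
|A| = 30.
|A ∖ B| = |A| − |A∩B| = 30 − 4 = 26.00.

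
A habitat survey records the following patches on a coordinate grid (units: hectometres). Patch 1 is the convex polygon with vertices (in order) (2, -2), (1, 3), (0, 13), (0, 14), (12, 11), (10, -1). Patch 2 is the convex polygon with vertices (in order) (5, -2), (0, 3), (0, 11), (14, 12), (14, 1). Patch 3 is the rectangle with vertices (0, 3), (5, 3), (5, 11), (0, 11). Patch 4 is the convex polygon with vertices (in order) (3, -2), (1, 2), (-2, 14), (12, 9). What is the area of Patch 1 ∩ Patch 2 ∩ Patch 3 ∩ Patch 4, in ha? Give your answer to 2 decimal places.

The intersection is the polygon with vertices (5,11), (5,3), (1,3), (0.2,11).
By the shoelace formula its area is 35.20.

35.20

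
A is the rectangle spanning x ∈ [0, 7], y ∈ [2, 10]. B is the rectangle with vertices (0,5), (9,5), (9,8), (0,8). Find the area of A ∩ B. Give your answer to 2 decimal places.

21.00

|A∩B|: x∈[0,7], y∈[5,8] → 7·3 = 21.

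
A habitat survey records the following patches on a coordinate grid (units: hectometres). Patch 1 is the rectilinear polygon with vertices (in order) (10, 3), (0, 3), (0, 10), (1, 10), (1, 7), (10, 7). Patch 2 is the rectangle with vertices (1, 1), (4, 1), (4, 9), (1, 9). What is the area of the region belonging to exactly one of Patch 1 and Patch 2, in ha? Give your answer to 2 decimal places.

43.00

|Patch 1| = 43, |Patch 2| = 24, |Patch 1∩Patch 2| = 12.
|Patch 1 △ Patch 2| = |Patch 1| + |Patch 2| − 2·|Patch 1∩Patch 2| = 43 + 24 − 24 = 43.00.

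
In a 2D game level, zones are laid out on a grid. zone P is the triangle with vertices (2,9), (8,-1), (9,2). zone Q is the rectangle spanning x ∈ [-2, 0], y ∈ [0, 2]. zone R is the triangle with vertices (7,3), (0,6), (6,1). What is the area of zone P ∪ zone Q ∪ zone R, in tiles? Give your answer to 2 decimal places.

25.04

By inclusion–exclusion:
Individual areas: |zone P| = 14, |zone Q| = 4, |zone R| = 8.5.
|zone P∩zone Q| = 0.
|zone P∩zone R| = 1.4563.
|zone Q∩zone R| = 0.
|zone P∩zone Q∩zone R| = 0.
|zone P ∪ zone Q ∪ zone R| = 26.5 − 1.4563 + 0 = 25.04.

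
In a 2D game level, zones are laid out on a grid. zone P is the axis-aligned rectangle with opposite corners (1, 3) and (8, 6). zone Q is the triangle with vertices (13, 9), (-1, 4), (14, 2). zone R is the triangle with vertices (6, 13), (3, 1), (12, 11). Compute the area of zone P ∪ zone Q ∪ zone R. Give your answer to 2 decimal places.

By inclusion–exclusion:
Individual areas: |zone P| = 21, |zone Q| = 51.5, |zone R| = 39.
|zone P∩zone Q| = 16.669.
|zone P∩zone R| = 6.825.
|zone Q∩zone R| = 8.6055.
|zone P∩zone Q∩zone R| = 6.3924.
|zone P ∪ zone Q ∪ zone R| = 111.5 − 32.0996 + 6.3924 = 85.79.

85.79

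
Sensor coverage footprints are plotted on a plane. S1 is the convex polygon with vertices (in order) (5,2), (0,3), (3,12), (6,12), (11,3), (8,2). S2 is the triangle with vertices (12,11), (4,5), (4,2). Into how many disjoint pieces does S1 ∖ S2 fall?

S1 ∖ S2 splits into 2 disjoint pieces (area 17.898, area 42.5314).

2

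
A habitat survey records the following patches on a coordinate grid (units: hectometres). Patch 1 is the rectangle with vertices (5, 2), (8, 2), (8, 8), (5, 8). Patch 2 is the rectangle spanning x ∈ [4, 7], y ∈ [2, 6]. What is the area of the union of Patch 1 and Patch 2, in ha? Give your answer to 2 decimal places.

22.00

By inclusion–exclusion:
Individual areas: |Patch 1| = 18, |Patch 2| = 12.
|Patch 1∩Patch 2|: x∈[5,7], y∈[2,6] → 2·4 = 8.
|Patch 1 ∪ Patch 2| = 30 − 8 = 22.00.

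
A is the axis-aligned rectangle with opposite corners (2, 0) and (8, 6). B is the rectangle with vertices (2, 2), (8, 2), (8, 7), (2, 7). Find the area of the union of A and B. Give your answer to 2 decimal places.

By inclusion–exclusion:
Individual areas: |A| = 36, |B| = 30.
|A∩B|: x∈[2,8], y∈[2,6] → 6·4 = 24.
|A ∪ B| = 66 − 24 = 42.00.

42.00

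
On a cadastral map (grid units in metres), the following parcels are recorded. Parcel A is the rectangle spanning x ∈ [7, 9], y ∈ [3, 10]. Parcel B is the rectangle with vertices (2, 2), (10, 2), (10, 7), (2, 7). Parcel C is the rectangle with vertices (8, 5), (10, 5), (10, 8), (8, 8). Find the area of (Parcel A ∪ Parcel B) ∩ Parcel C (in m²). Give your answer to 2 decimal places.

The region (Parcel A ∪ Parcel B) ∩ Parcel C is the polygon with vertices (9,7), (10,7), (10,5), (8,5), (8,8), (9,8).
By the shoelace formula its area is 5.00.

5.00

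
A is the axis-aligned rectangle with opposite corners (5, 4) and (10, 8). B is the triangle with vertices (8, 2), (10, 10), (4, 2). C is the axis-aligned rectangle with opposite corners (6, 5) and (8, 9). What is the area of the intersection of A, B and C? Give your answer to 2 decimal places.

The intersection is the polygon with vertices (8,7.333), (8,5), (6.25,5).
By the shoelace formula its area is 2.04.

2.04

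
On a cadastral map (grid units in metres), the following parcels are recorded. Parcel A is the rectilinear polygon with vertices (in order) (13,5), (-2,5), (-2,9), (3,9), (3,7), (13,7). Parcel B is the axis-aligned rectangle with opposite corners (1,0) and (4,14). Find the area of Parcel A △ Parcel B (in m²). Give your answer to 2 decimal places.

|Parcel A| = 40, |Parcel B| = 42, |Parcel A∩Parcel B| = 10.
|Parcel A △ Parcel B| = |Parcel A| + |Parcel B| − 2·|Parcel A∩Parcel B| = 40 + 42 − 20 = 62.00.

62.00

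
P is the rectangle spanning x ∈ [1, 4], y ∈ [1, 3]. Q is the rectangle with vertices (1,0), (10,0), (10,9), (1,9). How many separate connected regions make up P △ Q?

P △ Q is a single connected region.

1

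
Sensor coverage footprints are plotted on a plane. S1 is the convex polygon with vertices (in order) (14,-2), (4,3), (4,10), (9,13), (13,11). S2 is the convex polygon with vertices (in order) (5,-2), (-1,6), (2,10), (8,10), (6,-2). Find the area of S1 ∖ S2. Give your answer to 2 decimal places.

|S1| = 105, |S1∩S2| = 25.7692.
|S1 ∖ S2| = |S1| − |S1∩S2| = 105 − 25.7692 = 79.23.

79.23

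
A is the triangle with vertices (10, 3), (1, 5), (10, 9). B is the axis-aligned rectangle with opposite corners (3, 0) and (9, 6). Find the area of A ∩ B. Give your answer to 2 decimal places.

The intersection is the polygon with vertices (3,4.556), (3,5.889), (3.25,6), (9,6), (9,3.222).
By the shoelace formula its area is 12.65.

12.65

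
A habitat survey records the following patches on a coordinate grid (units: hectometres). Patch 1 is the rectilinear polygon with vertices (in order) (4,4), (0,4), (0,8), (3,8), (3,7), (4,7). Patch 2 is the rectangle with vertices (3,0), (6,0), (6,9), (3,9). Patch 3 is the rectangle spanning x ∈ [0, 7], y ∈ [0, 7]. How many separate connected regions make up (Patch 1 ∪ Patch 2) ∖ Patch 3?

(Patch 1 ∪ Patch 2) ∖ Patch 3 is a single connected region.

1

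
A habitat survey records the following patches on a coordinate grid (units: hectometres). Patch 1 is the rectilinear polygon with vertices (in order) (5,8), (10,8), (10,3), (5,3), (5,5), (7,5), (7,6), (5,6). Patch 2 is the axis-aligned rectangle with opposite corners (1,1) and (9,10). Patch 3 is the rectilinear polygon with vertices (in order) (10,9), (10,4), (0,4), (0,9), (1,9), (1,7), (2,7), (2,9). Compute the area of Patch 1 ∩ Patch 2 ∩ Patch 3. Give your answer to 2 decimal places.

The intersection is the polygon with vertices (9,4), (5,4), (5,5), (7,5), (7,6), (5,6), (5,8), (9,8).
By the shoelace formula its area is 14.00.

14.00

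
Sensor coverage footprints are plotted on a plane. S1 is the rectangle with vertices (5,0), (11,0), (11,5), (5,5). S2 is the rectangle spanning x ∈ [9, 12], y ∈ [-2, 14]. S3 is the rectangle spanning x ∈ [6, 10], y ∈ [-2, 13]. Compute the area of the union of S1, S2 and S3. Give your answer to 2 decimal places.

98.00

By inclusion–exclusion:
Individual areas: |S1| = 30, |S2| = 48, |S3| = 60.
|S1∩S2|: x∈[9,11], y∈[0,5] → 2·5 = 10.
|S1∩S3|: x∈[6,10], y∈[0,5] → 4·5 = 20.
|S2∩S3|: x∈[9,10], y∈[-2,13] → 1·15 = 15.
|S1∩S2∩S3| = 5.
|S1 ∪ S2 ∪ S3| = 138 − 45 + 5 = 98.00.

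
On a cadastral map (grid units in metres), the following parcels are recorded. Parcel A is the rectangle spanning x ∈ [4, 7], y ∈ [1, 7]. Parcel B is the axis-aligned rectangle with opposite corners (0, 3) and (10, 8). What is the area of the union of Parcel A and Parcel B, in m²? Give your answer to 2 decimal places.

56.00

By inclusion–exclusion:
Individual areas: |Parcel A| = 18, |Parcel B| = 50.
|Parcel A∩Parcel B|: x∈[4,7], y∈[3,7] → 3·4 = 12.
|Parcel A ∪ Parcel B| = 68 − 12 = 56.00.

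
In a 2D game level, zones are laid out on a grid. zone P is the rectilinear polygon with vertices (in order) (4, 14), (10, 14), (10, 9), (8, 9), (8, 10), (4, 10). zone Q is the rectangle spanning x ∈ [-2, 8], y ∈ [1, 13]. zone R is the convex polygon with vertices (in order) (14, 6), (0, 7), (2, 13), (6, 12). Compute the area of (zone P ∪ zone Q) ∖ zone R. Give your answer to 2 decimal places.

93.71

|zone P ∪ zone Q| = 134.
|(zone P ∪ zone Q) ∩ zone R| = 40.2857.
|(zone P ∪ zone Q) ∖ zone R| = 134 − 40.2857 = 93.71.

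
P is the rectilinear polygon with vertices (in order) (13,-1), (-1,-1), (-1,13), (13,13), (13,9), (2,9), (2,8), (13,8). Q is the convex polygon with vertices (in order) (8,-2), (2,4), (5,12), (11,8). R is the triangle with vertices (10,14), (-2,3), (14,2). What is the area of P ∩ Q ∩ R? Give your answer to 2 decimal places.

45.71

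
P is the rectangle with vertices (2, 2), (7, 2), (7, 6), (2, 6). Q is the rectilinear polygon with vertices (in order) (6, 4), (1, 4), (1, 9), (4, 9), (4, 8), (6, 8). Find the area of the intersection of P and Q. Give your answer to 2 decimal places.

8.00

The intersection is the polygon with vertices (2,6), (6,6), (6,4), (2,4).
By the shoelace formula its area is 8.00.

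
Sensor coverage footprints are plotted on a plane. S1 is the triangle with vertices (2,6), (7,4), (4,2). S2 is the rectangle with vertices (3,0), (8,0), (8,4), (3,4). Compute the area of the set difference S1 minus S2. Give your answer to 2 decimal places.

|S1| = 8, |S1∩S2| = 4.
|S1 ∖ S2| = |S1| − |S1∩S2| = 8 − 4 = 4.00.

4.00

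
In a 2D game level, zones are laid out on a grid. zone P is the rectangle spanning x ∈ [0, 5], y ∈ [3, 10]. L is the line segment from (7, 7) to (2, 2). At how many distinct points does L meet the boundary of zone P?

The segment meets the boundary at (3,3), (5,5).

2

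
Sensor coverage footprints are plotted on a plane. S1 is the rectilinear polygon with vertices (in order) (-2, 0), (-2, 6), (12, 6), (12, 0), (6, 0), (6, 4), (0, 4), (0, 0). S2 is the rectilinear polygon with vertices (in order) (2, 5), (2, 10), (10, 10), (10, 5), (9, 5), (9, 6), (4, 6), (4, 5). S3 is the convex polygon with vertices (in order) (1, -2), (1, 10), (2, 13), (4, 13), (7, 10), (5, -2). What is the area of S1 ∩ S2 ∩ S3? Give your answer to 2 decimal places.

2.00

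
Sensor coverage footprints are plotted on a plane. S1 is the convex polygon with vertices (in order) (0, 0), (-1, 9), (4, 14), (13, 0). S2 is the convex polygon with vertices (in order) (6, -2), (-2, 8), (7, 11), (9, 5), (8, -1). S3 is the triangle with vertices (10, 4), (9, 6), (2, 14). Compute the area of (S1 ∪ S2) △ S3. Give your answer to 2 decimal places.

|S1 ∪ S2| = 123.4746.
|(S1 ∪ S2) ∩ S3| = 2.9556.
|(S1 ∪ S2) △ S3| = 123.4746 + 3 − 5.9111 = 120.56.

120.56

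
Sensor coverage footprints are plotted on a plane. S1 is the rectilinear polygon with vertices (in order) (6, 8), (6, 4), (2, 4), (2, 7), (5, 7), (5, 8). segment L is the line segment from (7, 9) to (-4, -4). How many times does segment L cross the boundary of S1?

The segment meets the boundary at (2.769,4), (6,7.818).

2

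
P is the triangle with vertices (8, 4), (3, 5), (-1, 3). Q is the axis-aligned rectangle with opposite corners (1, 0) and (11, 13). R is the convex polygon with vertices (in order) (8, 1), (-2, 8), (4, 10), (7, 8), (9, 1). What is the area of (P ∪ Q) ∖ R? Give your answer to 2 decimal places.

91.43

|P ∪ Q| = 130.7778.
|(P ∪ Q) ∩ R| = 39.35.
|(P ∪ Q) ∖ R| = 130.7778 − 39.35 = 91.43.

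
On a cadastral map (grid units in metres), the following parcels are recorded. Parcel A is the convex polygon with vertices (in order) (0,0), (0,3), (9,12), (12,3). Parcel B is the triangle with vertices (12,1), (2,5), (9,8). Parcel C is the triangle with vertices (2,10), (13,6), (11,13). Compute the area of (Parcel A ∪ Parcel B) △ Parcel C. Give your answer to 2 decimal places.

85.81

|Parcel A ∪ Parcel B| = 74.3027.
|(Parcel A ∪ Parcel B) ∩ Parcel C| = 11.4943.
|(Parcel A ∪ Parcel B) △ Parcel C| = 74.3027 + 34.5 − 22.9885 = 85.81.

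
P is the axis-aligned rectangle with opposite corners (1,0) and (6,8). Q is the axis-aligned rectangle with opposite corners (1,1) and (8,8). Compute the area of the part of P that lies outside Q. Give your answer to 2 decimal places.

|P∩Q|: x∈[1,6], y∈[1,8] → 5·7 = 35.
|P| = 40.
|P ∖ Q| = |P| − |P∩Q| = 40 − 35 = 5.00.

5.00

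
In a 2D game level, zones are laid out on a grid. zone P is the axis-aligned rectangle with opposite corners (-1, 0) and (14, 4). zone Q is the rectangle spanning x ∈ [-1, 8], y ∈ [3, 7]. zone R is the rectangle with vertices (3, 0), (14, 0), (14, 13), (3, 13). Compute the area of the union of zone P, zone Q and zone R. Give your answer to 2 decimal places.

171.00

By inclusion–exclusion:
Individual areas: |zone P| = 60, |zone Q| = 36, |zone R| = 143.
|zone P∩zone Q|: x∈[-1,8], y∈[3,4] → 9·1 = 9.
|zone P∩zone R|: x∈[3,14], y∈[0,4] → 11·4 = 44.
|zone Q∩zone R|: x∈[3,8], y∈[3,7] → 5·4 = 20.
|zone P∩zone Q∩zone R| = 5.
|zone P ∪ zone Q ∪ zone R| = 239 − 73 + 5 = 171.00.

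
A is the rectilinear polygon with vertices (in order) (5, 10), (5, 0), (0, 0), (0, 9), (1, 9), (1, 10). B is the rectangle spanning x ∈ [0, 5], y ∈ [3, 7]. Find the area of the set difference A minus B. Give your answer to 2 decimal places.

|A| = 49, |A∩B| = 20.
|A ∖ B| = |A| − |A∩B| = 49 − 20 = 29.00.

29.00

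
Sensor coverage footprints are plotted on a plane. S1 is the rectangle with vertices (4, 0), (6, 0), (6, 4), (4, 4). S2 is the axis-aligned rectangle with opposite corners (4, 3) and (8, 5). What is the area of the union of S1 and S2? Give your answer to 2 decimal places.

14.00

By inclusion–exclusion:
Individual areas: |S1| = 8, |S2| = 8.
|S1∩S2|: x∈[4,6], y∈[3,4] → 2·1 = 2.
|S1 ∪ S2| = 16 − 2 = 14.00.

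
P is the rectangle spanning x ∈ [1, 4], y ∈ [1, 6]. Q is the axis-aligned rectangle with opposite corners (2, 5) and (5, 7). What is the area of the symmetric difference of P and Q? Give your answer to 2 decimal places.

|P∩Q|: x∈[2,4], y∈[5,6] → 2·1 = 2.
|P △ Q| = |P| + |Q| − 2·|P∩Q| = 15 + 6 − 4 = 17.00.

17.00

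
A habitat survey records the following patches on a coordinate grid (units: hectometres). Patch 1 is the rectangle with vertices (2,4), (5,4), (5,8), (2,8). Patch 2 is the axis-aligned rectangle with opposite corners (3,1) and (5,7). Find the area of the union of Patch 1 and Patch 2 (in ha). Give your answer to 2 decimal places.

By inclusion–exclusion:
Individual areas: |Patch 1| = 12, |Patch 2| = 12.
|Patch 1∩Patch 2|: x∈[3,5], y∈[4,7] → 2·3 = 6.
|Patch 1 ∪ Patch 2| = 24 − 6 = 18.00.

18.00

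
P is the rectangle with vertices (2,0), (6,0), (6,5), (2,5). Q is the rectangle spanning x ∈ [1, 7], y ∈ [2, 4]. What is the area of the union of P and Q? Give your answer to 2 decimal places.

24.00

By inclusion–exclusion:
Individual areas: |P| = 20, |Q| = 12.
|P∩Q|: x∈[2,6], y∈[2,4] → 4·2 = 8.
|P ∪ Q| = 32 − 8 = 24.00.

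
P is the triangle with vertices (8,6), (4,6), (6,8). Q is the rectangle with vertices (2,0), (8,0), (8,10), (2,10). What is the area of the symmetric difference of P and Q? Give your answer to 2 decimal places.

|P| = 4, |Q| = 60, |P∩Q| = 4.
|P △ Q| = |P| + |Q| − 2·|P∩Q| = 4 + 60 − 8 = 56.00.

56.00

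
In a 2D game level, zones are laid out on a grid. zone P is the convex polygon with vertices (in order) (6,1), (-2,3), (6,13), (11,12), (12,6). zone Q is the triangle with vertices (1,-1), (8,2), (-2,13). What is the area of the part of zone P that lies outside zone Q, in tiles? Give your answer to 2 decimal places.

67.24

|zone P| = 98.5, |zone P∩zone Q| = 31.2614.
|zone P ∖ zone Q| = |zone P| − |zone P∩zone Q| = 98.5 − 31.2614 = 67.24.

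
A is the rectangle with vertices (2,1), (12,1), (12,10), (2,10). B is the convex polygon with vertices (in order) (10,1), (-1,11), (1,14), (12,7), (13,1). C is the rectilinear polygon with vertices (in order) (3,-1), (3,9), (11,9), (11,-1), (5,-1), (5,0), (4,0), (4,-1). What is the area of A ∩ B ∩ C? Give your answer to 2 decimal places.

The intersection is the polygon with vertices (10,1), (3,7.364), (3,9), (8.857,9), (11,7.636), (11,1).
By the shoelace formula its area is 40.27.

40.27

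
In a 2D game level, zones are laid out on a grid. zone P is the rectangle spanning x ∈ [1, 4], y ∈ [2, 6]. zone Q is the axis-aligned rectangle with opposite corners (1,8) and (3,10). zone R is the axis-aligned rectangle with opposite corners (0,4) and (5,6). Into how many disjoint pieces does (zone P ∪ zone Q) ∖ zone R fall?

(zone P ∪ zone Q) ∖ zone R splits into 2 disjoint pieces (area 6, area 4).

2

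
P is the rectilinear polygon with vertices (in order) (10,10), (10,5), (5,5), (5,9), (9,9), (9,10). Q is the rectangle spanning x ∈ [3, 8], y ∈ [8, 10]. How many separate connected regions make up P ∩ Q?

1

P ∩ Q is a single connected region.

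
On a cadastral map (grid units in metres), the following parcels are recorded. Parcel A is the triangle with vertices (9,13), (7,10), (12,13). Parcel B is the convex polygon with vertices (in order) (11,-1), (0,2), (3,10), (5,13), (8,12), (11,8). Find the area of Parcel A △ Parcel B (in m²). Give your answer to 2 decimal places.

|Parcel A| = 4.5, |Parcel B| = 103, |Parcel A∩Parcel B| = 0.9128.
|Parcel A △ Parcel B| = |Parcel A| + |Parcel B| − 2·|Parcel A∩Parcel B| = 4.5 + 103 − 1.8256 = 105.67.

105.67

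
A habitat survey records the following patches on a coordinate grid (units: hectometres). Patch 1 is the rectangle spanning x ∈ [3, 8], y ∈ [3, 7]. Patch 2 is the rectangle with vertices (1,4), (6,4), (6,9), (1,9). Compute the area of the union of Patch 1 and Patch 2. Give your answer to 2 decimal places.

36.00

By inclusion–exclusion:
Individual areas: |Patch 1| = 20, |Patch 2| = 25.
|Patch 1∩Patch 2|: x∈[3,6], y∈[4,7] → 3·3 = 9.
|Patch 1 ∪ Patch 2| = 45 − 9 = 36.00.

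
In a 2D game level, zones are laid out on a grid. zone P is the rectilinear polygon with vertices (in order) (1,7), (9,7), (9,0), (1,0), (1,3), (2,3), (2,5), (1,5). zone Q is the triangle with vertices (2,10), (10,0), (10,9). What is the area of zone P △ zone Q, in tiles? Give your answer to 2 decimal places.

|zone P| = 54, |zone Q| = 36, |zone P∩zone Q| = 13.225.
|zone P △ zone Q| = |zone P| + |zone Q| − 2·|zone P∩zone Q| = 54 + 36 − 26.45 = 63.55.

63.55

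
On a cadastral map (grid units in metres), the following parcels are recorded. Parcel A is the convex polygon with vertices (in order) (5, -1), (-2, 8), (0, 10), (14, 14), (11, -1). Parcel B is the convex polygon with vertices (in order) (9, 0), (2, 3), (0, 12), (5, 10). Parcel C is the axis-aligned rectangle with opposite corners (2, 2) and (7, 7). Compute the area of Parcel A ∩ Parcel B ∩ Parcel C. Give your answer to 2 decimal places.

23.03

The intersection is the polygon with vertices (7,5), (7,2), (4.333,2), (2,3), (2,7), (6.2,7).
By the shoelace formula its area is 23.03.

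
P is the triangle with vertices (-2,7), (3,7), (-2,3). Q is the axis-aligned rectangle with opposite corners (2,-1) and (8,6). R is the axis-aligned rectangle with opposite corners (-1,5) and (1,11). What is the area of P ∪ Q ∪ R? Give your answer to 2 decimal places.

60.10

By inclusion–exclusion:
Individual areas: |P| = 10, |Q| = 42, |R| = 12.
|P∩Q| = 0.
|P∩R| = 3.9.
|Q∩R| = 0 (no overlap).
|P∩Q∩R| = 0.
|P ∪ Q ∪ R| = 64 − 3.9 + 0 = 60.10.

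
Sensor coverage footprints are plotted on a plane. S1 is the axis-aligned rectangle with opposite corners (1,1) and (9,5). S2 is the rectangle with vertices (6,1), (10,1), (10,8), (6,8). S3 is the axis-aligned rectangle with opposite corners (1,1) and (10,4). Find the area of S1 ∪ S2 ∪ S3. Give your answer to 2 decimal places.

48.00

By inclusion–exclusion:
Individual areas: |S1| = 32, |S2| = 28, |S3| = 27.
|S1∩S2|: x∈[6,9], y∈[1,5] → 3·4 = 12.
|S1∩S3|: x∈[1,9], y∈[1,4] → 8·3 = 24.
|S2∩S3|: x∈[6,10], y∈[1,4] → 4·3 = 12.
|S1∩S2∩S3| = 9.
|S1 ∪ S2 ∪ S3| = 87 − 48 + 9 = 48.00.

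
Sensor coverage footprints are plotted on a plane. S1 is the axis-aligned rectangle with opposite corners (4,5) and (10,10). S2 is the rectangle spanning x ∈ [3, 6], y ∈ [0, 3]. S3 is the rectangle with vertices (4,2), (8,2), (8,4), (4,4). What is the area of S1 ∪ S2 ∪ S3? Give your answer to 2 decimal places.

By inclusion–exclusion:
Individual areas: |S1| = 30, |S2| = 9, |S3| = 8.
|S1∩S2| = 0 (no overlap).
|S1∩S3| = 0 (no overlap).
|S2∩S3|: x∈[4,6], y∈[2,3] → 2·1 = 2.
|S1∩S2∩S3| = 0.
|S1 ∪ S2 ∪ S3| = 47 − 2 + 0 = 45.00.

45.00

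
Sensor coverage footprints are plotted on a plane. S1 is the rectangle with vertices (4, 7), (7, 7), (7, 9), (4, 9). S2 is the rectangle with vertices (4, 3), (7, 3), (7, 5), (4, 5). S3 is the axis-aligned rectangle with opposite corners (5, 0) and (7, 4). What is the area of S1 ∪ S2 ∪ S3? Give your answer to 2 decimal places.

18.00

By inclusion–exclusion:
Individual areas: |S1| = 6, |S2| = 6, |S3| = 8.
|S1∩S2| = 0 (no overlap).
|S1∩S3| = 0 (no overlap).
|S2∩S3|: x∈[5,7], y∈[3,4] → 2·1 = 2.
|S1∩S2∩S3| = 0.
|S1 ∪ S2 ∪ S3| = 20 − 2 + 0 = 18.00.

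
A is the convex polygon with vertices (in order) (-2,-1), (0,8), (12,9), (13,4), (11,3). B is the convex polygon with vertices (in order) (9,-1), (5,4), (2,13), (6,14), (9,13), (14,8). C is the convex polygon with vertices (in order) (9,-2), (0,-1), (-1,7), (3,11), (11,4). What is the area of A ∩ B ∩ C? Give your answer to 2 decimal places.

27.30

The intersection is the polygon with vertices (6.827,1.716), (5,4), (3.568,8.297), (5.87,8.489), (11,4), (10.629,2.886).
By the shoelace formula its area is 27.30.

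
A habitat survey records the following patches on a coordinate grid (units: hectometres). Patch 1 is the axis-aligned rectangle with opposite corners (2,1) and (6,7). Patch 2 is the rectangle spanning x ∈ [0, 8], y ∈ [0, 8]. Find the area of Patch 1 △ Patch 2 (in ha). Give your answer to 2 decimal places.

|Patch 1∩Patch 2|: x∈[2,6], y∈[1,7] → 4·6 = 24.
|Patch 1 △ Patch 2| = |Patch 1| + |Patch 2| − 2·|Patch 1∩Patch 2| = 24 + 64 − 48 = 40.00.

40.00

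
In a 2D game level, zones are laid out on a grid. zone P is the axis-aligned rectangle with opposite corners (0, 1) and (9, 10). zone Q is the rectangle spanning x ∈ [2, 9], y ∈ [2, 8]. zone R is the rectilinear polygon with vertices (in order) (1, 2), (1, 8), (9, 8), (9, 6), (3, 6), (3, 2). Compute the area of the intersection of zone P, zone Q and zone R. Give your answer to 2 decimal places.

The intersection is the polygon with vertices (2,2), (2,8), (9,8), (9,6), (3,6), (3,2).
By the shoelace formula its area is 18.00.

18.00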